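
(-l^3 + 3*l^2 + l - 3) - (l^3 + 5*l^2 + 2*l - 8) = -2*l^3 - 2*l^2 - l + 5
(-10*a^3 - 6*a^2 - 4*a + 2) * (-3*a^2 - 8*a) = 30*a^5 + 98*a^4 + 60*a^3 + 26*a^2 - 16*a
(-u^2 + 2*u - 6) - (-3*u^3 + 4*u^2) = 3*u^3 - 5*u^2 + 2*u - 6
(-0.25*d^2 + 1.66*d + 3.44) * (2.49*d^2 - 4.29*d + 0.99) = -0.6225*d^4 + 5.2059*d^3 + 1.1967*d^2 - 13.1142*d + 3.4056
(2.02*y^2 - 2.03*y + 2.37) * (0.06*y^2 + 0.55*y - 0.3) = 0.1212*y^4 + 0.9892*y^3 - 1.5803*y^2 + 1.9125*y - 0.711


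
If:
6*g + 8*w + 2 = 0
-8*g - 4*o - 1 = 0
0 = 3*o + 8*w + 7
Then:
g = 17/48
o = -23/24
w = -33/64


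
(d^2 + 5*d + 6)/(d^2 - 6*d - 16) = (d + 3)/(d - 8)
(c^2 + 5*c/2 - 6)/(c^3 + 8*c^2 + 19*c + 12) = (c - 3/2)/(c^2 + 4*c + 3)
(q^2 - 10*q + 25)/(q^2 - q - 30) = (-q^2 + 10*q - 25)/(-q^2 + q + 30)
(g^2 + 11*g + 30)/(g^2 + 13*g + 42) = (g + 5)/(g + 7)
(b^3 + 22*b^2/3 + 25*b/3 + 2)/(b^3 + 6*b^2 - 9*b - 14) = (b^2 + 19*b/3 + 2)/(b^2 + 5*b - 14)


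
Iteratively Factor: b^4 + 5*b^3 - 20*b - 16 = (b + 2)*(b^3 + 3*b^2 - 6*b - 8) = (b + 2)*(b + 4)*(b^2 - b - 2) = (b + 1)*(b + 2)*(b + 4)*(b - 2)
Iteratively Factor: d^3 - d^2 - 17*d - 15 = (d + 3)*(d^2 - 4*d - 5) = (d + 1)*(d + 3)*(d - 5)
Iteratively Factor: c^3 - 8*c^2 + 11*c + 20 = (c + 1)*(c^2 - 9*c + 20) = (c - 4)*(c + 1)*(c - 5)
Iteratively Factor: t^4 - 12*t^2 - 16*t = (t + 2)*(t^3 - 2*t^2 - 8*t) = (t - 4)*(t + 2)*(t^2 + 2*t) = t*(t - 4)*(t + 2)*(t + 2)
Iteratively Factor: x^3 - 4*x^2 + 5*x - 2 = (x - 2)*(x^2 - 2*x + 1) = (x - 2)*(x - 1)*(x - 1)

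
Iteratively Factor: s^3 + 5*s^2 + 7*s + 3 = (s + 3)*(s^2 + 2*s + 1) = (s + 1)*(s + 3)*(s + 1)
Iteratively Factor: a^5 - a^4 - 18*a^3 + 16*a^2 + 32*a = (a)*(a^4 - a^3 - 18*a^2 + 16*a + 32) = a*(a + 4)*(a^3 - 5*a^2 + 2*a + 8) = a*(a - 2)*(a + 4)*(a^2 - 3*a - 4) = a*(a - 2)*(a + 1)*(a + 4)*(a - 4)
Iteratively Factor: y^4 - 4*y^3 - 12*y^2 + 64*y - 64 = (y - 2)*(y^3 - 2*y^2 - 16*y + 32) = (y - 4)*(y - 2)*(y^2 + 2*y - 8) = (y - 4)*(y - 2)*(y + 4)*(y - 2)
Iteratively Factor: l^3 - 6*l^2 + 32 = (l - 4)*(l^2 - 2*l - 8) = (l - 4)*(l + 2)*(l - 4)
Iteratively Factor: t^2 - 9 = (t + 3)*(t - 3)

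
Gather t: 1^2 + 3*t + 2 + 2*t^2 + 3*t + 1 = 2*t^2 + 6*t + 4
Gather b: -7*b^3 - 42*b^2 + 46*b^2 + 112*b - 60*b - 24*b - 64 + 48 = -7*b^3 + 4*b^2 + 28*b - 16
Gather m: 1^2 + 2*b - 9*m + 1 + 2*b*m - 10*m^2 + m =2*b - 10*m^2 + m*(2*b - 8) + 2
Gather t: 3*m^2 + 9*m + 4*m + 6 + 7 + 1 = 3*m^2 + 13*m + 14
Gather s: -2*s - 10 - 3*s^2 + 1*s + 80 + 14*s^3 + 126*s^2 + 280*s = 14*s^3 + 123*s^2 + 279*s + 70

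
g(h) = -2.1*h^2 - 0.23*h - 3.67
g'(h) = -4.2*h - 0.23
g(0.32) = -3.96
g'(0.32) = -1.57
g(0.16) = -3.76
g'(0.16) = -0.90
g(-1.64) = -8.94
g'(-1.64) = 6.66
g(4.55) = -48.19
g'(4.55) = -19.34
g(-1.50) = -8.05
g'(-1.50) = 6.07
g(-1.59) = -8.61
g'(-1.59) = 6.45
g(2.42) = -16.53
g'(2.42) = -10.39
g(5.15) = -60.55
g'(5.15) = -21.86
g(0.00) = -3.67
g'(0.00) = -0.23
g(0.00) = -3.67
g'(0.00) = -0.23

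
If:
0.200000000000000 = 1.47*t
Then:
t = 0.14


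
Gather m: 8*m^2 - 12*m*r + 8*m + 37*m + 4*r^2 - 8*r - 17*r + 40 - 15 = 8*m^2 + m*(45 - 12*r) + 4*r^2 - 25*r + 25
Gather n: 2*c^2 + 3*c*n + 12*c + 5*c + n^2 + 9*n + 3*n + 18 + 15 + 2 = 2*c^2 + 17*c + n^2 + n*(3*c + 12) + 35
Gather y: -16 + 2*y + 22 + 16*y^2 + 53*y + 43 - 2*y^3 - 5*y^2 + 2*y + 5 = -2*y^3 + 11*y^2 + 57*y + 54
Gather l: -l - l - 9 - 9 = -2*l - 18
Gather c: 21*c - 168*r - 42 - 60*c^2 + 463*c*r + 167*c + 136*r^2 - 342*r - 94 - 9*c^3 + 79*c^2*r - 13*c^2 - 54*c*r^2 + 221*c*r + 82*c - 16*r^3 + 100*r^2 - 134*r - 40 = -9*c^3 + c^2*(79*r - 73) + c*(-54*r^2 + 684*r + 270) - 16*r^3 + 236*r^2 - 644*r - 176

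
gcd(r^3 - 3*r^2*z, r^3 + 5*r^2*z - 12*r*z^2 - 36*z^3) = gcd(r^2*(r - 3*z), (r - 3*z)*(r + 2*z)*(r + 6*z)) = -r + 3*z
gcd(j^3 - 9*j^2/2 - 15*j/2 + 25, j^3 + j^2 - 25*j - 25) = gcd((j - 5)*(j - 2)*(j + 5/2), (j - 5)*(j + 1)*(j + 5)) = j - 5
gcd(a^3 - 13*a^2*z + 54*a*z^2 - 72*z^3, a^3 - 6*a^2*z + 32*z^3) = -a + 4*z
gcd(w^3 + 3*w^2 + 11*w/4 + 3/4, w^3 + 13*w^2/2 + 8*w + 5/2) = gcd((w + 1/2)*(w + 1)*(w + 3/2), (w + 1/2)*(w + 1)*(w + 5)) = w^2 + 3*w/2 + 1/2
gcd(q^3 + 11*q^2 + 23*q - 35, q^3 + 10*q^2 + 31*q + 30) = q + 5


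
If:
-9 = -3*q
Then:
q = 3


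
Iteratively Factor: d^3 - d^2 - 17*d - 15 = (d + 1)*(d^2 - 2*d - 15) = (d - 5)*(d + 1)*(d + 3)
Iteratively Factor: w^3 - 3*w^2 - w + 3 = (w - 3)*(w^2 - 1) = (w - 3)*(w + 1)*(w - 1)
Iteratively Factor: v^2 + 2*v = (v)*(v + 2)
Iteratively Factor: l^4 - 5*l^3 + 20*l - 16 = (l + 2)*(l^3 - 7*l^2 + 14*l - 8) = (l - 1)*(l + 2)*(l^2 - 6*l + 8) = (l - 2)*(l - 1)*(l + 2)*(l - 4)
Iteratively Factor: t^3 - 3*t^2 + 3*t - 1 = (t - 1)*(t^2 - 2*t + 1) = (t - 1)^2*(t - 1)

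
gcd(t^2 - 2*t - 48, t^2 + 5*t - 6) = t + 6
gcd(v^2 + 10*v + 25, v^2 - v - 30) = v + 5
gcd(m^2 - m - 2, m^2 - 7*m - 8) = m + 1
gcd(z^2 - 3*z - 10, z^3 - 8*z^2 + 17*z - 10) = z - 5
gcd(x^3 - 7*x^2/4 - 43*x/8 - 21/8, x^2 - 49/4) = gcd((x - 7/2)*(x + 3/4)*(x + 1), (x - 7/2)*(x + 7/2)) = x - 7/2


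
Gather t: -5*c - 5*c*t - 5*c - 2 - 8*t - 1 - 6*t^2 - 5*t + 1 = -10*c - 6*t^2 + t*(-5*c - 13) - 2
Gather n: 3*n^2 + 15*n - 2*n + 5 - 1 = 3*n^2 + 13*n + 4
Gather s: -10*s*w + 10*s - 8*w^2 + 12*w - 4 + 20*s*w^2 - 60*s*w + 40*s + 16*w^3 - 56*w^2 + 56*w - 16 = s*(20*w^2 - 70*w + 50) + 16*w^3 - 64*w^2 + 68*w - 20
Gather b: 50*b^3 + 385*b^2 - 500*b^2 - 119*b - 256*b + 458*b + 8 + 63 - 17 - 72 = 50*b^3 - 115*b^2 + 83*b - 18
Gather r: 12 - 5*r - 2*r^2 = -2*r^2 - 5*r + 12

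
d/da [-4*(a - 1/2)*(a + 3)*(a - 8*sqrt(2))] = -12*a^2 - 20*a + 64*sqrt(2)*a + 6 + 80*sqrt(2)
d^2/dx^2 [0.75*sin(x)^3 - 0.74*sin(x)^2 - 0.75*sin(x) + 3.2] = 0.1875*sin(x) + 1.6875*sin(3*x) - 1.48*cos(2*x)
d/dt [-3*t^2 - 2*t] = -6*t - 2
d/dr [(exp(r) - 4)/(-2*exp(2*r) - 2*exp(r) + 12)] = ((exp(r) - 4)*(2*exp(r) + 1) - exp(2*r) - exp(r) + 6)*exp(r)/(2*(exp(2*r) + exp(r) - 6)^2)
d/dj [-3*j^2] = -6*j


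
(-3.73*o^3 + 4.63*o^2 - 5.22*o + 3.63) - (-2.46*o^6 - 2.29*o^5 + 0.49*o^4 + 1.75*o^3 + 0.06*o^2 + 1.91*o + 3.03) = 2.46*o^6 + 2.29*o^5 - 0.49*o^4 - 5.48*o^3 + 4.57*o^2 - 7.13*o + 0.6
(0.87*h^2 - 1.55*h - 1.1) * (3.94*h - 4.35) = 3.4278*h^3 - 9.8915*h^2 + 2.4085*h + 4.785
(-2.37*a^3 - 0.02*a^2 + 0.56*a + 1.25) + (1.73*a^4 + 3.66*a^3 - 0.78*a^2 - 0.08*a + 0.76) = 1.73*a^4 + 1.29*a^3 - 0.8*a^2 + 0.48*a + 2.01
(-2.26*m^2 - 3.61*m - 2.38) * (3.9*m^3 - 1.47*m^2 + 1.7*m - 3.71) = -8.814*m^5 - 10.7568*m^4 - 7.8173*m^3 + 5.7462*m^2 + 9.3471*m + 8.8298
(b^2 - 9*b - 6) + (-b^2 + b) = -8*b - 6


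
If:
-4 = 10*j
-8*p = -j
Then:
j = -2/5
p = -1/20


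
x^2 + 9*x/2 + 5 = (x + 2)*(x + 5/2)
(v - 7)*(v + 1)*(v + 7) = v^3 + v^2 - 49*v - 49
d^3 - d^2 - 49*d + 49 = (d - 7)*(d - 1)*(d + 7)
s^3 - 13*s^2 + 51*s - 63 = (s - 7)*(s - 3)^2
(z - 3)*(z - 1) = z^2 - 4*z + 3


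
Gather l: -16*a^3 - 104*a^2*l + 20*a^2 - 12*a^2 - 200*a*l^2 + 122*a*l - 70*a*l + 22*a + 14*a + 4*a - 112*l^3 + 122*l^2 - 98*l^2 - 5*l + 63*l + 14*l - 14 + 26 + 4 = -16*a^3 + 8*a^2 + 40*a - 112*l^3 + l^2*(24 - 200*a) + l*(-104*a^2 + 52*a + 72) + 16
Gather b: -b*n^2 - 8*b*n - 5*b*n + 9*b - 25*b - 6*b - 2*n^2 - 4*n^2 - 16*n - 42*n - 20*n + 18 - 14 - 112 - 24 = b*(-n^2 - 13*n - 22) - 6*n^2 - 78*n - 132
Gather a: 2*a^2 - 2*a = 2*a^2 - 2*a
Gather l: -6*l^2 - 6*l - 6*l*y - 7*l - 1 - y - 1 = -6*l^2 + l*(-6*y - 13) - y - 2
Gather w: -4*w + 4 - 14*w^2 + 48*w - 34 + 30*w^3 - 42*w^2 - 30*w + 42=30*w^3 - 56*w^2 + 14*w + 12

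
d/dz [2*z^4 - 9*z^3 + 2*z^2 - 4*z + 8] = 8*z^3 - 27*z^2 + 4*z - 4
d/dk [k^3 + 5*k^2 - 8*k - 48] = 3*k^2 + 10*k - 8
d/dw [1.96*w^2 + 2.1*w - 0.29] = 3.92*w + 2.1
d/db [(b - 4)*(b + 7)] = 2*b + 3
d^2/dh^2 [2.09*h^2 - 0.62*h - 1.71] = 4.18000000000000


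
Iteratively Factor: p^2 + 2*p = (p)*(p + 2)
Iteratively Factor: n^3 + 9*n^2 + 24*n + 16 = (n + 4)*(n^2 + 5*n + 4) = (n + 1)*(n + 4)*(n + 4)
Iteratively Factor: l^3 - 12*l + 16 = (l - 2)*(l^2 + 2*l - 8) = (l - 2)^2*(l + 4)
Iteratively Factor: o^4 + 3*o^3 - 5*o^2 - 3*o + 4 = (o - 1)*(o^3 + 4*o^2 - o - 4) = (o - 1)*(o + 4)*(o^2 - 1) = (o - 1)^2*(o + 4)*(o + 1)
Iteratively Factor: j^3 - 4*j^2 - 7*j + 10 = (j - 5)*(j^2 + j - 2) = (j - 5)*(j + 2)*(j - 1)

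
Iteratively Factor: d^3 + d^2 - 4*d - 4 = (d - 2)*(d^2 + 3*d + 2) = (d - 2)*(d + 2)*(d + 1)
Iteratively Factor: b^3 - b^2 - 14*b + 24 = (b - 2)*(b^2 + b - 12) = (b - 2)*(b + 4)*(b - 3)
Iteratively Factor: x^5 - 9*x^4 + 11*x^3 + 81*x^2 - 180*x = (x - 4)*(x^4 - 5*x^3 - 9*x^2 + 45*x) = (x - 4)*(x + 3)*(x^3 - 8*x^2 + 15*x) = x*(x - 4)*(x + 3)*(x^2 - 8*x + 15) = x*(x - 4)*(x - 3)*(x + 3)*(x - 5)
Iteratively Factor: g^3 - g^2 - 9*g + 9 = (g + 3)*(g^2 - 4*g + 3) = (g - 3)*(g + 3)*(g - 1)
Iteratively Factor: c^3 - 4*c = (c - 2)*(c^2 + 2*c) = (c - 2)*(c + 2)*(c)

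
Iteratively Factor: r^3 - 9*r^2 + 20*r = (r)*(r^2 - 9*r + 20) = r*(r - 4)*(r - 5)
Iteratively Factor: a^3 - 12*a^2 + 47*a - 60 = (a - 5)*(a^2 - 7*a + 12) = (a - 5)*(a - 4)*(a - 3)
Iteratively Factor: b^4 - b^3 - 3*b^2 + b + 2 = (b - 1)*(b^3 - 3*b - 2) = (b - 1)*(b + 1)*(b^2 - b - 2) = (b - 1)*(b + 1)^2*(b - 2)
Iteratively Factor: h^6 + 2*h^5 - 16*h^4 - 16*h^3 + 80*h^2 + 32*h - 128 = (h + 4)*(h^5 - 2*h^4 - 8*h^3 + 16*h^2 + 16*h - 32) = (h - 2)*(h + 4)*(h^4 - 8*h^2 + 16) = (h - 2)*(h + 2)*(h + 4)*(h^3 - 2*h^2 - 4*h + 8) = (h - 2)^2*(h + 2)*(h + 4)*(h^2 - 4) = (h - 2)^3*(h + 2)*(h + 4)*(h + 2)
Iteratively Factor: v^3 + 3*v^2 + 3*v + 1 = (v + 1)*(v^2 + 2*v + 1) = (v + 1)^2*(v + 1)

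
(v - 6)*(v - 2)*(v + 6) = v^3 - 2*v^2 - 36*v + 72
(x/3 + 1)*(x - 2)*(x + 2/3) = x^3/3 + 5*x^2/9 - 16*x/9 - 4/3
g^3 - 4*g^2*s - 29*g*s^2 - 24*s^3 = (g - 8*s)*(g + s)*(g + 3*s)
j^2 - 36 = (j - 6)*(j + 6)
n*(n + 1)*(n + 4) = n^3 + 5*n^2 + 4*n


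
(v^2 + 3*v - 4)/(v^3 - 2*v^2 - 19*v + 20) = 1/(v - 5)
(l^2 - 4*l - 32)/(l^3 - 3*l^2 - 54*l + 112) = (l + 4)/(l^2 + 5*l - 14)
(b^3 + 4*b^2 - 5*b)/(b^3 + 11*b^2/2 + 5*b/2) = 2*(b - 1)/(2*b + 1)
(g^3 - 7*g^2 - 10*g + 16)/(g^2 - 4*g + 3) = (g^2 - 6*g - 16)/(g - 3)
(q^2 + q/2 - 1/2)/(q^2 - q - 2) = (q - 1/2)/(q - 2)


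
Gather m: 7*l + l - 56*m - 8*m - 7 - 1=8*l - 64*m - 8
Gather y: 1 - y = 1 - y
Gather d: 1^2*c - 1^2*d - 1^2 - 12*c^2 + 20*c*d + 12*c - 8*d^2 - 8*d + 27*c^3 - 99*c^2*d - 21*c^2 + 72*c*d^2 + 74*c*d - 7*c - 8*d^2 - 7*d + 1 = 27*c^3 - 33*c^2 + 6*c + d^2*(72*c - 16) + d*(-99*c^2 + 94*c - 16)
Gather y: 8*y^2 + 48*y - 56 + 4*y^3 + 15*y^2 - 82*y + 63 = 4*y^3 + 23*y^2 - 34*y + 7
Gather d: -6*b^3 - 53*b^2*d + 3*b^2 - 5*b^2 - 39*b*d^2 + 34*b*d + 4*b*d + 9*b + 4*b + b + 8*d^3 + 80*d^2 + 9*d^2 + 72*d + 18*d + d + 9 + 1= -6*b^3 - 2*b^2 + 14*b + 8*d^3 + d^2*(89 - 39*b) + d*(-53*b^2 + 38*b + 91) + 10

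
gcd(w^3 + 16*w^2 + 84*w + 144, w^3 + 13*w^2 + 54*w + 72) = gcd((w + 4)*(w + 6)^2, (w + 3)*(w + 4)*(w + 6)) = w^2 + 10*w + 24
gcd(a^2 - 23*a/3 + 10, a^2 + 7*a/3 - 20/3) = a - 5/3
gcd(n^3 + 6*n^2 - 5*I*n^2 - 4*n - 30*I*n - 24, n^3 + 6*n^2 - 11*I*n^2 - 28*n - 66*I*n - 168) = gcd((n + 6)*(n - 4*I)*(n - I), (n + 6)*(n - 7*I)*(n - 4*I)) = n^2 + n*(6 - 4*I) - 24*I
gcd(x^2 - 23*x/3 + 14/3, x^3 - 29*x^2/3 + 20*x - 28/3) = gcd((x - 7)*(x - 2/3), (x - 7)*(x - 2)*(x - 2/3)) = x^2 - 23*x/3 + 14/3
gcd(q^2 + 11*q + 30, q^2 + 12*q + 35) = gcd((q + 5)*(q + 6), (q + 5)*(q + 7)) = q + 5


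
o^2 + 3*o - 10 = (o - 2)*(o + 5)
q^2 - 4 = (q - 2)*(q + 2)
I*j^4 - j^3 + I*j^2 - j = j*(j + I)^2*(I*j + 1)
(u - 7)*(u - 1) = u^2 - 8*u + 7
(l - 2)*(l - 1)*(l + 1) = l^3 - 2*l^2 - l + 2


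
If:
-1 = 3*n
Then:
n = -1/3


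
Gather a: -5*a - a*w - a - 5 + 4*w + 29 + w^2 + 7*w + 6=a*(-w - 6) + w^2 + 11*w + 30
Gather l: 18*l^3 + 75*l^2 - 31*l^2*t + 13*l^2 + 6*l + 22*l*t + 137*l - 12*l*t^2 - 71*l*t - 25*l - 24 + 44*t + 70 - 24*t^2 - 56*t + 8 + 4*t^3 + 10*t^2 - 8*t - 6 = 18*l^3 + l^2*(88 - 31*t) + l*(-12*t^2 - 49*t + 118) + 4*t^3 - 14*t^2 - 20*t + 48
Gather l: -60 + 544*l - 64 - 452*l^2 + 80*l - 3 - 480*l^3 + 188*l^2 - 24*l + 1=-480*l^3 - 264*l^2 + 600*l - 126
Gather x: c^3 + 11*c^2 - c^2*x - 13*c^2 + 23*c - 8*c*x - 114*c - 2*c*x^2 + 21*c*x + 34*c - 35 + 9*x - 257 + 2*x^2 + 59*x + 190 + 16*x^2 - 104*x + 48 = c^3 - 2*c^2 - 57*c + x^2*(18 - 2*c) + x*(-c^2 + 13*c - 36) - 54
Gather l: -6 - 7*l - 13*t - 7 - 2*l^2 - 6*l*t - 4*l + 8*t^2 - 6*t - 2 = -2*l^2 + l*(-6*t - 11) + 8*t^2 - 19*t - 15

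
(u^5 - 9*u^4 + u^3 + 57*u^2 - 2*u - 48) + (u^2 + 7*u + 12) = u^5 - 9*u^4 + u^3 + 58*u^2 + 5*u - 36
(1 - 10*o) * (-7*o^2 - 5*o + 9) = 70*o^3 + 43*o^2 - 95*o + 9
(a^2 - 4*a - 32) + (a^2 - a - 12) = 2*a^2 - 5*a - 44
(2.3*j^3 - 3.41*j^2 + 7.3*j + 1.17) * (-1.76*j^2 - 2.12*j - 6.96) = -4.048*j^5 + 1.1256*j^4 - 21.6268*j^3 + 6.1984*j^2 - 53.2884*j - 8.1432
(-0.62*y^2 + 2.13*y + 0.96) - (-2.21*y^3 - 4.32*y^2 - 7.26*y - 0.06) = 2.21*y^3 + 3.7*y^2 + 9.39*y + 1.02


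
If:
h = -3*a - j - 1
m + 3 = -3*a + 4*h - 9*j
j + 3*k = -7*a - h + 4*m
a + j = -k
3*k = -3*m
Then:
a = -1/2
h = 3/7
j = 1/14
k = 3/7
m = -3/7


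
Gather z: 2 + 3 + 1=6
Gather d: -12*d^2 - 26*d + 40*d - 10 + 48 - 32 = -12*d^2 + 14*d + 6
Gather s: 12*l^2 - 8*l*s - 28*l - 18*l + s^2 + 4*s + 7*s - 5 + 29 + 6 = 12*l^2 - 46*l + s^2 + s*(11 - 8*l) + 30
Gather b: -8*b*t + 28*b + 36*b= b*(64 - 8*t)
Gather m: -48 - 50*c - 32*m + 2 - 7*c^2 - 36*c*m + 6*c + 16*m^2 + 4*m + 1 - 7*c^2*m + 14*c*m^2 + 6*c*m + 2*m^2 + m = -7*c^2 - 44*c + m^2*(14*c + 18) + m*(-7*c^2 - 30*c - 27) - 45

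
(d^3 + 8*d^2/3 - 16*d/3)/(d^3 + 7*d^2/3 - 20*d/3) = (3*d - 4)/(3*d - 5)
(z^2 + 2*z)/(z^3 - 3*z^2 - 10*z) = 1/(z - 5)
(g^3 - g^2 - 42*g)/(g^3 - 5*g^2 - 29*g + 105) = g*(g + 6)/(g^2 + 2*g - 15)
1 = 1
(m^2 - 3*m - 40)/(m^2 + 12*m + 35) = (m - 8)/(m + 7)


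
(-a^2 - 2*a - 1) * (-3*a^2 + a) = 3*a^4 + 5*a^3 + a^2 - a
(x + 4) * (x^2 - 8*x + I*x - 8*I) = x^3 - 4*x^2 + I*x^2 - 32*x - 4*I*x - 32*I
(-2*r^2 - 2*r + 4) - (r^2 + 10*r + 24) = -3*r^2 - 12*r - 20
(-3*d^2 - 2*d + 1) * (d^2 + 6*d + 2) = -3*d^4 - 20*d^3 - 17*d^2 + 2*d + 2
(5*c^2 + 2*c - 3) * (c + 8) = 5*c^3 + 42*c^2 + 13*c - 24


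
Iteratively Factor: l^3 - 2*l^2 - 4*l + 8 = (l + 2)*(l^2 - 4*l + 4) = (l - 2)*(l + 2)*(l - 2)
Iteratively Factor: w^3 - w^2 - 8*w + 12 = (w - 2)*(w^2 + w - 6) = (w - 2)*(w + 3)*(w - 2)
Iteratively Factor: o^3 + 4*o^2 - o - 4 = (o - 1)*(o^2 + 5*o + 4) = (o - 1)*(o + 4)*(o + 1)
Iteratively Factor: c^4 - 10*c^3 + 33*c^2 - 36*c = (c - 3)*(c^3 - 7*c^2 + 12*c) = (c - 3)^2*(c^2 - 4*c) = (c - 4)*(c - 3)^2*(c)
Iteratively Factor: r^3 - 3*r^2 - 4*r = (r + 1)*(r^2 - 4*r) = r*(r + 1)*(r - 4)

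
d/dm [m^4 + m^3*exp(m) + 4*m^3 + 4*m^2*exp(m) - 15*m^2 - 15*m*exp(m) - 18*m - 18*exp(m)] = m^3*exp(m) + 4*m^3 + 7*m^2*exp(m) + 12*m^2 - 7*m*exp(m) - 30*m - 33*exp(m) - 18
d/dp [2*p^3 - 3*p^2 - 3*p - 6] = 6*p^2 - 6*p - 3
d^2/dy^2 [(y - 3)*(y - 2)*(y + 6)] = 6*y + 2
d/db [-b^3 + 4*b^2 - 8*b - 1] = -3*b^2 + 8*b - 8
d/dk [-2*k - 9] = -2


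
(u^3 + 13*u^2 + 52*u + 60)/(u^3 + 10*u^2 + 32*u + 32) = (u^2 + 11*u + 30)/(u^2 + 8*u + 16)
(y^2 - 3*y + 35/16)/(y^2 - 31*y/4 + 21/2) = (y - 5/4)/(y - 6)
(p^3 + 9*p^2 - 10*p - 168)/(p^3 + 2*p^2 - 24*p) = (p + 7)/p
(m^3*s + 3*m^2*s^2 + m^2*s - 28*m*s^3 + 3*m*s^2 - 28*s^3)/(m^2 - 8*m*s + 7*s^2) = s*(m^3 + 3*m^2*s + m^2 - 28*m*s^2 + 3*m*s - 28*s^2)/(m^2 - 8*m*s + 7*s^2)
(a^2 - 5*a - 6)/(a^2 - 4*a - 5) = (a - 6)/(a - 5)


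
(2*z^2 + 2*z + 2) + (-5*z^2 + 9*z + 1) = -3*z^2 + 11*z + 3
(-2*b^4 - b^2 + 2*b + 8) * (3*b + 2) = -6*b^5 - 4*b^4 - 3*b^3 + 4*b^2 + 28*b + 16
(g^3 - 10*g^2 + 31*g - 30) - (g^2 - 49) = g^3 - 11*g^2 + 31*g + 19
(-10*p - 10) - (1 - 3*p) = -7*p - 11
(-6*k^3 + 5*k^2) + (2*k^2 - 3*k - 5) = -6*k^3 + 7*k^2 - 3*k - 5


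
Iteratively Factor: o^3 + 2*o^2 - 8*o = (o - 2)*(o^2 + 4*o) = (o - 2)*(o + 4)*(o)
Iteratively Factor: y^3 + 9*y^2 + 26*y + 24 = (y + 3)*(y^2 + 6*y + 8) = (y + 2)*(y + 3)*(y + 4)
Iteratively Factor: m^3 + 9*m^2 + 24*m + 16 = (m + 1)*(m^2 + 8*m + 16) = (m + 1)*(m + 4)*(m + 4)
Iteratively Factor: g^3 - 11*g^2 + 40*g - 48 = (g - 4)*(g^2 - 7*g + 12) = (g - 4)*(g - 3)*(g - 4)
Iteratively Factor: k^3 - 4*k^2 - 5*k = (k - 5)*(k^2 + k) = k*(k - 5)*(k + 1)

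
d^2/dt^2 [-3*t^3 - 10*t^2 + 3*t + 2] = -18*t - 20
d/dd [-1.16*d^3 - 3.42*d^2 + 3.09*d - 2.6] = -3.48*d^2 - 6.84*d + 3.09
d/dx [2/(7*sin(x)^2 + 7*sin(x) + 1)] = -14*(2*sin(x) + 1)*cos(x)/(7*sin(x)^2 + 7*sin(x) + 1)^2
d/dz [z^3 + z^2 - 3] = z*(3*z + 2)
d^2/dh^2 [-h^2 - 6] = -2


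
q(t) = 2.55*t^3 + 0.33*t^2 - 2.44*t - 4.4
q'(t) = 7.65*t^2 + 0.66*t - 2.44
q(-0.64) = -3.37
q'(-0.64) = 0.27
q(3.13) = 69.39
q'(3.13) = 74.57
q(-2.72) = -46.64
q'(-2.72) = 52.36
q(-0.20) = -3.92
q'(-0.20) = -2.27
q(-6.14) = -567.24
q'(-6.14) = 281.91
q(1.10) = -3.29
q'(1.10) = 7.54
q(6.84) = 810.38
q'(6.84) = 359.98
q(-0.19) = -3.94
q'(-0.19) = -2.29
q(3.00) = 60.10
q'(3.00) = 68.39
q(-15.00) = -8499.80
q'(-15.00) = 1708.91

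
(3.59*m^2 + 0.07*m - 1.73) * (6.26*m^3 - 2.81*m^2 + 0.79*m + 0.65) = 22.4734*m^5 - 9.6497*m^4 - 8.1904*m^3 + 7.2501*m^2 - 1.3212*m - 1.1245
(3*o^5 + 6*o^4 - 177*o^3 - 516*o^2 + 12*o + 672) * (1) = 3*o^5 + 6*o^4 - 177*o^3 - 516*o^2 + 12*o + 672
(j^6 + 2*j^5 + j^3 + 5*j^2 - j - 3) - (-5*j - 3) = j^6 + 2*j^5 + j^3 + 5*j^2 + 4*j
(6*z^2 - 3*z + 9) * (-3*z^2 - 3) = -18*z^4 + 9*z^3 - 45*z^2 + 9*z - 27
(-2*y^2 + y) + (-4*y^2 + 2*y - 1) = -6*y^2 + 3*y - 1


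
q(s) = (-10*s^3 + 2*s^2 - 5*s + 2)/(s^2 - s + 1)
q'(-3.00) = -9.44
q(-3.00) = 23.46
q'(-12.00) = -9.97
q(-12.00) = 112.29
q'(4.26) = -10.11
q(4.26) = -50.79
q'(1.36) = -16.60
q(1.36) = -17.63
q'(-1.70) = -8.41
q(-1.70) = 11.70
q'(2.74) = -10.76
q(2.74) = -35.09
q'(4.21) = -10.11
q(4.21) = -50.28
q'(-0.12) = -2.66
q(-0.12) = 2.33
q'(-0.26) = -2.96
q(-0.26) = 2.72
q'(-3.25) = -9.53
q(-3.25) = 25.83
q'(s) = (1 - 2*s)*(-10*s^3 + 2*s^2 - 5*s + 2)/(s^2 - s + 1)^2 + (-30*s^2 + 4*s - 5)/(s^2 - s + 1)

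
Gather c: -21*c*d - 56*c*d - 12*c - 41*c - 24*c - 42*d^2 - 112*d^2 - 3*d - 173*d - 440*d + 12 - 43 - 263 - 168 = c*(-77*d - 77) - 154*d^2 - 616*d - 462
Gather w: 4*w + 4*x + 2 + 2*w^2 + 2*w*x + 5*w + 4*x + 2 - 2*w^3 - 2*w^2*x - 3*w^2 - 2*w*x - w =-2*w^3 + w^2*(-2*x - 1) + 8*w + 8*x + 4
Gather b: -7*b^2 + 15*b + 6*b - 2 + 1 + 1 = -7*b^2 + 21*b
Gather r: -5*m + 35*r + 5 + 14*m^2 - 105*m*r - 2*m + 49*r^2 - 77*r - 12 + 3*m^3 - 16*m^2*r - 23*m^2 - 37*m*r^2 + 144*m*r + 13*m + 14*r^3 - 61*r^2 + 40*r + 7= 3*m^3 - 9*m^2 + 6*m + 14*r^3 + r^2*(-37*m - 12) + r*(-16*m^2 + 39*m - 2)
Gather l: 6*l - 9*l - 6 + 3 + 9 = 6 - 3*l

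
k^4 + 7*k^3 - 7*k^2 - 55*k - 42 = (k - 3)*(k + 1)*(k + 2)*(k + 7)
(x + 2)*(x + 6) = x^2 + 8*x + 12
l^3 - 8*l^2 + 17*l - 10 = (l - 5)*(l - 2)*(l - 1)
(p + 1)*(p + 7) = p^2 + 8*p + 7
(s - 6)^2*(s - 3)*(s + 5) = s^4 - 10*s^3 - 3*s^2 + 252*s - 540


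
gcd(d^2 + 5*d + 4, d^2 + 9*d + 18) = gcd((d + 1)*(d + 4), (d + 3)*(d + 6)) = 1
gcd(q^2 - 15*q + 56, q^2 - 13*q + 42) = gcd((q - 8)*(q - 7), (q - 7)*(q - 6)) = q - 7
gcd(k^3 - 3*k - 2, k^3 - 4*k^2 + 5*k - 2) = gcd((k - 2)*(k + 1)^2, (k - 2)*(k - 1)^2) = k - 2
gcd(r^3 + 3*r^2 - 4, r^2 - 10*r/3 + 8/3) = 1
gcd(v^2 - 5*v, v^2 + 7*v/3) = v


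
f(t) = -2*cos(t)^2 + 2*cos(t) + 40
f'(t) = 4*sin(t)*cos(t) - 2*sin(t)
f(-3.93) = 37.60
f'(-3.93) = -3.42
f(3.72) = 36.92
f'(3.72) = 2.92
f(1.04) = 40.50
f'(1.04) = 0.02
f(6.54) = 40.06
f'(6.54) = 0.47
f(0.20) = 40.04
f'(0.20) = 0.38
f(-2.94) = 36.12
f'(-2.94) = 1.19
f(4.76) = 40.09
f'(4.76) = 1.81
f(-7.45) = 40.48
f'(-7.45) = 0.39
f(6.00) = 40.08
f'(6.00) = -0.51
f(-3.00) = 36.06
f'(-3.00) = 0.84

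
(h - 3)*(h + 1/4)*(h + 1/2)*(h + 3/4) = h^4 - 3*h^3/2 - 61*h^2/16 - 63*h/32 - 9/32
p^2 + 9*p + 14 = (p + 2)*(p + 7)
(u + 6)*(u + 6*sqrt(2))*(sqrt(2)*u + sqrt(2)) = sqrt(2)*u^3 + 7*sqrt(2)*u^2 + 12*u^2 + 6*sqrt(2)*u + 84*u + 72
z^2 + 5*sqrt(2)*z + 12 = (z + 2*sqrt(2))*(z + 3*sqrt(2))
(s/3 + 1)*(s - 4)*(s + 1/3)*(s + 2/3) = s^4/3 - 115*s^2/27 - 110*s/27 - 8/9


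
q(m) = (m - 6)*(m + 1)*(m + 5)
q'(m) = (m - 6)*(m + 1) + (m - 6)*(m + 5) + (m + 1)*(m + 5)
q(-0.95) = -1.41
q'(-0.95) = -28.29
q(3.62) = -94.78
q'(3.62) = 8.31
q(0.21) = -36.50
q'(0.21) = -30.87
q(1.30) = -68.10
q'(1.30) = -25.93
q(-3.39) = 36.13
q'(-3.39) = 3.48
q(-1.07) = 1.94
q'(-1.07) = -27.57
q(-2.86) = 35.27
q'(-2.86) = -6.46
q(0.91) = -57.46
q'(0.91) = -28.52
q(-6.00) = -60.00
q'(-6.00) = 77.00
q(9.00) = 420.00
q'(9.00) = 212.00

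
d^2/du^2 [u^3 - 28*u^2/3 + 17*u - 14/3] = 6*u - 56/3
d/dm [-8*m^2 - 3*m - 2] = -16*m - 3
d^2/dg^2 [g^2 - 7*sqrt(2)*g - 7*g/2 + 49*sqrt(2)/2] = 2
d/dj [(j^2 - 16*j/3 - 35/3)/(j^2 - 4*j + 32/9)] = 6*(18*j^2 + 411*j - 886)/(81*j^4 - 648*j^3 + 1872*j^2 - 2304*j + 1024)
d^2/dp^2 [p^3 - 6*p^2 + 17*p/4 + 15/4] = 6*p - 12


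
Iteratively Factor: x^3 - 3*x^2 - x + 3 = (x - 3)*(x^2 - 1) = (x - 3)*(x - 1)*(x + 1)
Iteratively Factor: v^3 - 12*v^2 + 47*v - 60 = (v - 4)*(v^2 - 8*v + 15) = (v - 5)*(v - 4)*(v - 3)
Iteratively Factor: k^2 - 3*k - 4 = (k - 4)*(k + 1)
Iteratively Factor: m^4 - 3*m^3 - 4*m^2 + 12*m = (m - 2)*(m^3 - m^2 - 6*m) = m*(m - 2)*(m^2 - m - 6) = m*(m - 2)*(m + 2)*(m - 3)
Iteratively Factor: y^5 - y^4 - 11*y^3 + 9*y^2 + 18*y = (y + 1)*(y^4 - 2*y^3 - 9*y^2 + 18*y) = (y - 2)*(y + 1)*(y^3 - 9*y) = y*(y - 2)*(y + 1)*(y^2 - 9) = y*(y - 2)*(y + 1)*(y + 3)*(y - 3)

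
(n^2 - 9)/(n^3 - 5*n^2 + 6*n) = (n + 3)/(n*(n - 2))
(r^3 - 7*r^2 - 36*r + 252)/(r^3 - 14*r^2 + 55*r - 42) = (r + 6)/(r - 1)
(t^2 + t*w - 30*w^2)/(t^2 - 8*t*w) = (t^2 + t*w - 30*w^2)/(t*(t - 8*w))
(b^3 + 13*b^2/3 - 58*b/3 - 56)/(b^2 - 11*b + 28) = (b^2 + 25*b/3 + 14)/(b - 7)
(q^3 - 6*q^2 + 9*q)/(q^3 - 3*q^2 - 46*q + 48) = q*(q^2 - 6*q + 9)/(q^3 - 3*q^2 - 46*q + 48)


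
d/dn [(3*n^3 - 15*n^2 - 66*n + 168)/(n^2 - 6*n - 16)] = 3*(n^4 - 12*n^3 + 4*n^2 + 48*n + 688)/(n^4 - 12*n^3 + 4*n^2 + 192*n + 256)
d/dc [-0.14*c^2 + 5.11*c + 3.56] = 5.11 - 0.28*c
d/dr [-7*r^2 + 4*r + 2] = 4 - 14*r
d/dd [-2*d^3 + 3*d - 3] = 3 - 6*d^2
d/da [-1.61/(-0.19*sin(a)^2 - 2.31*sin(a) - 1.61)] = -(0.6118*sin(a) + 3.7191)*cos(a)/(0.19*sin(a)^2 + 2.31*sin(a) + 1.61)^2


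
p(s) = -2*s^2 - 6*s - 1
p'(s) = -4*s - 6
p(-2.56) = 1.25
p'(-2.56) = 4.24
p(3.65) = -49.54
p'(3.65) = -20.60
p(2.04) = -21.56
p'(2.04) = -14.16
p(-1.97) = 3.06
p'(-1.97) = 1.88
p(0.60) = -5.32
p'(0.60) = -8.40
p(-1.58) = 3.49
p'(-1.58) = 0.32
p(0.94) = -8.41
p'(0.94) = -9.76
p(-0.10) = -0.42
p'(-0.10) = -5.60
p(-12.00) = -217.00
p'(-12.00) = 42.00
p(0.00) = -1.00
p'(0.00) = -6.00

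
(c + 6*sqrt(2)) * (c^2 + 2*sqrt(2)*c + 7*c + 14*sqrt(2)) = c^3 + 7*c^2 + 8*sqrt(2)*c^2 + 24*c + 56*sqrt(2)*c + 168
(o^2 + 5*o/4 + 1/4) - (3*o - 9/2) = o^2 - 7*o/4 + 19/4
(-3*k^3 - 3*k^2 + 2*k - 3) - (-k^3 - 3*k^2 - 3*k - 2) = -2*k^3 + 5*k - 1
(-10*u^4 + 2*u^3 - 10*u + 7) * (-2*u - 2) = 20*u^5 + 16*u^4 - 4*u^3 + 20*u^2 + 6*u - 14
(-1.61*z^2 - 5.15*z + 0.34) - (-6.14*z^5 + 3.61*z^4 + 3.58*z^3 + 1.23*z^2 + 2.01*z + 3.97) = 6.14*z^5 - 3.61*z^4 - 3.58*z^3 - 2.84*z^2 - 7.16*z - 3.63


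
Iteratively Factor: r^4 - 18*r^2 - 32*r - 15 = (r - 5)*(r^3 + 5*r^2 + 7*r + 3) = (r - 5)*(r + 3)*(r^2 + 2*r + 1) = (r - 5)*(r + 1)*(r + 3)*(r + 1)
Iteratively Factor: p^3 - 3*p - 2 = (p + 1)*(p^2 - p - 2) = (p + 1)^2*(p - 2)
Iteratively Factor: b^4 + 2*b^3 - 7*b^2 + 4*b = (b)*(b^3 + 2*b^2 - 7*b + 4) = b*(b + 4)*(b^2 - 2*b + 1) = b*(b - 1)*(b + 4)*(b - 1)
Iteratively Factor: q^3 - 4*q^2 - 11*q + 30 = (q - 2)*(q^2 - 2*q - 15) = (q - 5)*(q - 2)*(q + 3)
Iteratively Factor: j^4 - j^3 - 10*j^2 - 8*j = (j)*(j^3 - j^2 - 10*j - 8) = j*(j - 4)*(j^2 + 3*j + 2) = j*(j - 4)*(j + 2)*(j + 1)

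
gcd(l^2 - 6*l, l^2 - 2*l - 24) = l - 6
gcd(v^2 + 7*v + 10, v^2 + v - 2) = v + 2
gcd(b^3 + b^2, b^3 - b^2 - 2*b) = b^2 + b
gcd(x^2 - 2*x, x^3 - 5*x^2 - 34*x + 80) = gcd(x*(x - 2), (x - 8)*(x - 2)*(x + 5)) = x - 2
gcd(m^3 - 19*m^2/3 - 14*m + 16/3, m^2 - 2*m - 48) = m - 8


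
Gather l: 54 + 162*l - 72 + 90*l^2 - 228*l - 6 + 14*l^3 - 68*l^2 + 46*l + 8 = 14*l^3 + 22*l^2 - 20*l - 16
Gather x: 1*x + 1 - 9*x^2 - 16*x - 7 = -9*x^2 - 15*x - 6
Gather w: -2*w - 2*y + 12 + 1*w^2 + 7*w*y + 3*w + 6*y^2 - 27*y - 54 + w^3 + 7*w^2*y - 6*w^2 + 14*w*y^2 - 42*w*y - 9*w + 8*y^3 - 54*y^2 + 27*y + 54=w^3 + w^2*(7*y - 5) + w*(14*y^2 - 35*y - 8) + 8*y^3 - 48*y^2 - 2*y + 12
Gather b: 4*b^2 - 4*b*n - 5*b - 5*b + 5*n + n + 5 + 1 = 4*b^2 + b*(-4*n - 10) + 6*n + 6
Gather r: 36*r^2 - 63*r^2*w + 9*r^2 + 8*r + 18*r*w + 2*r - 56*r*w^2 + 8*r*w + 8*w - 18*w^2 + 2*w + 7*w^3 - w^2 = r^2*(45 - 63*w) + r*(-56*w^2 + 26*w + 10) + 7*w^3 - 19*w^2 + 10*w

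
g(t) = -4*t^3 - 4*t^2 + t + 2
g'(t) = -12*t^2 - 8*t + 1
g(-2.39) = 31.37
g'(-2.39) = -48.43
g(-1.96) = 14.79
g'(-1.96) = -29.42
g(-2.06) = 17.93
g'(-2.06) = -33.44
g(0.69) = -0.53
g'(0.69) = -10.23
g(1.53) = -20.16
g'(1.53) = -39.33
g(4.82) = -534.03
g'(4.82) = -316.35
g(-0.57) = 0.87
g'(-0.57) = 1.66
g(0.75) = -1.19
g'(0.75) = -11.75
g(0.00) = 2.00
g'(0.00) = 1.00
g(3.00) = -139.00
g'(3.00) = -131.00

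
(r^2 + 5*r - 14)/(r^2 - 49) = (r - 2)/(r - 7)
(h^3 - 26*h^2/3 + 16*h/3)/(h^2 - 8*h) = h - 2/3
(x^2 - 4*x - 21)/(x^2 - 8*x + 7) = (x + 3)/(x - 1)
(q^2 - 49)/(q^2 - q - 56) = (q - 7)/(q - 8)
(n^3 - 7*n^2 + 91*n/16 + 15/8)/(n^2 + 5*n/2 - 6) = (16*n^3 - 112*n^2 + 91*n + 30)/(8*(2*n^2 + 5*n - 12))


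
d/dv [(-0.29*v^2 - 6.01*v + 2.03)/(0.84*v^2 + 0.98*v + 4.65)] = (4.7642*v^2 - 6.1074*v - 29.9359)/(0.7056*v^4 + 1.6464*v^3 + 8.7724*v^2 + 9.114*v + 21.6225)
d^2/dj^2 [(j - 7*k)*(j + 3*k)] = 2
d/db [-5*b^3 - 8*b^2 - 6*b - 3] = -15*b^2 - 16*b - 6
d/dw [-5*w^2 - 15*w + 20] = -10*w - 15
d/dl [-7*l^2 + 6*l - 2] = 6 - 14*l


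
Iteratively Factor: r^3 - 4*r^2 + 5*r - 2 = (r - 1)*(r^2 - 3*r + 2) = (r - 1)^2*(r - 2)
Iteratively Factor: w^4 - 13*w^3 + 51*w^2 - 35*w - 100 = (w + 1)*(w^3 - 14*w^2 + 65*w - 100) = (w - 5)*(w + 1)*(w^2 - 9*w + 20) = (w - 5)*(w - 4)*(w + 1)*(w - 5)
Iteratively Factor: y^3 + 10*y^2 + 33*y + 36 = (y + 3)*(y^2 + 7*y + 12) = (y + 3)^2*(y + 4)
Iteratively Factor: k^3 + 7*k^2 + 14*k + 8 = (k + 4)*(k^2 + 3*k + 2) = (k + 2)*(k + 4)*(k + 1)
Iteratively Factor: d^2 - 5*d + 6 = (d - 3)*(d - 2)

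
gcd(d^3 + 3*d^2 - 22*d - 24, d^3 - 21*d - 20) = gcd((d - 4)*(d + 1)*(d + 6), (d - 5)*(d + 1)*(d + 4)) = d + 1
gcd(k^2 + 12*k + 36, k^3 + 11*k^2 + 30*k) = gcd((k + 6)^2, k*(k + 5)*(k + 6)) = k + 6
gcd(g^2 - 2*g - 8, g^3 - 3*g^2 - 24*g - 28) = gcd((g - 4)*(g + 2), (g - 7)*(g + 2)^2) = g + 2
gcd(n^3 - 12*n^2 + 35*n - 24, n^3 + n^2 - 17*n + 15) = n^2 - 4*n + 3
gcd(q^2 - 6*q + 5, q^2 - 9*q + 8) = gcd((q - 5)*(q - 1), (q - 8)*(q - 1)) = q - 1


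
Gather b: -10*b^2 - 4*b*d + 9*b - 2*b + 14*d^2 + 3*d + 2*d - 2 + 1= -10*b^2 + b*(7 - 4*d) + 14*d^2 + 5*d - 1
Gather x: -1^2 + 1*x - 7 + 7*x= 8*x - 8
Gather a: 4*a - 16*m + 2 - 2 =4*a - 16*m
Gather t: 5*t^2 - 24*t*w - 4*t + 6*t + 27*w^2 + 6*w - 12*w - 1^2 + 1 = 5*t^2 + t*(2 - 24*w) + 27*w^2 - 6*w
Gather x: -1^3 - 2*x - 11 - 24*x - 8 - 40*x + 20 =-66*x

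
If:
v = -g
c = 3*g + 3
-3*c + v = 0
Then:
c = 3/10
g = -9/10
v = 9/10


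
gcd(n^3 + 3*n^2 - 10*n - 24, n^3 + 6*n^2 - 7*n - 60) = n^2 + n - 12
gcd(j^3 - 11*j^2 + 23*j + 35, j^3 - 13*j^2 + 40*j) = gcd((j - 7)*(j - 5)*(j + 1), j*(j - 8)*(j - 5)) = j - 5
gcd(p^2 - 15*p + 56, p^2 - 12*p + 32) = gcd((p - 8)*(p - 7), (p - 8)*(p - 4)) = p - 8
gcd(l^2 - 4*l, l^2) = l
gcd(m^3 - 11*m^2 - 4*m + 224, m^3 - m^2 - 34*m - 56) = m^2 - 3*m - 28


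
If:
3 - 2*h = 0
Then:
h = 3/2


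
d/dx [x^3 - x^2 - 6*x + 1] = 3*x^2 - 2*x - 6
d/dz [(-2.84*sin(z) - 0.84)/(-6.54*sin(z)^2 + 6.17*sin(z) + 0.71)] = (-18.5736*sin(z)^2 - 10.9872*sin(z) + 3.1664)*cos(z)/(42.7716*sin(z)^4 - 80.7036*sin(z)^3 + 28.7821*sin(z)^2 + 8.7614*sin(z) + 0.5041)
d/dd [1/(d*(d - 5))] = (5 - 2*d)/(d^2*(d^2 - 10*d + 25))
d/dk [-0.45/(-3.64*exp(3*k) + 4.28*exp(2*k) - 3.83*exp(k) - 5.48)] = (-4.914*exp(2*k) + 3.852*exp(k) - 1.7235)*exp(k)/(3.64*exp(3*k) - 4.28*exp(2*k) + 3.83*exp(k) + 5.48)^2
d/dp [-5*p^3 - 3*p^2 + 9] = 3*p*(-5*p - 2)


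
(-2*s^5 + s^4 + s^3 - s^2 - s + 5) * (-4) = 8*s^5 - 4*s^4 - 4*s^3 + 4*s^2 + 4*s - 20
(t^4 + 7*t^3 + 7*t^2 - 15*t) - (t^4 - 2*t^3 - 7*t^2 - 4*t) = 9*t^3 + 14*t^2 - 11*t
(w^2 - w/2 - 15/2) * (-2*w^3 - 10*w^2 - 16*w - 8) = -2*w^5 - 9*w^4 + 4*w^3 + 75*w^2 + 124*w + 60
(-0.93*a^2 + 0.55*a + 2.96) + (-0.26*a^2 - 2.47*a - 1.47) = -1.19*a^2 - 1.92*a + 1.49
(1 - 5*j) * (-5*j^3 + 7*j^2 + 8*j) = 25*j^4 - 40*j^3 - 33*j^2 + 8*j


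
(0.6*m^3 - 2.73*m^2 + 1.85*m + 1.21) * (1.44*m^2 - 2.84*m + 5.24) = 0.864*m^5 - 5.6352*m^4 + 13.5612*m^3 - 17.8168*m^2 + 6.2576*m + 6.3404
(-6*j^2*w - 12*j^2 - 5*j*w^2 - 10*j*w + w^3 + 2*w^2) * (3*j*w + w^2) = -18*j^3*w^2 - 36*j^3*w - 21*j^2*w^3 - 42*j^2*w^2 - 2*j*w^4 - 4*j*w^3 + w^5 + 2*w^4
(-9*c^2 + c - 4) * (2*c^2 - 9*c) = -18*c^4 + 83*c^3 - 17*c^2 + 36*c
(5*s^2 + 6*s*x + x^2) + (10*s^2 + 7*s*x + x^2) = 15*s^2 + 13*s*x + 2*x^2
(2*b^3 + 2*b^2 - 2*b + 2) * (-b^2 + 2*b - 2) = -2*b^5 + 2*b^4 + 2*b^3 - 10*b^2 + 8*b - 4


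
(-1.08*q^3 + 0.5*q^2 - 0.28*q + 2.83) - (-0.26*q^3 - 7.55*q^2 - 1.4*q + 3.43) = -0.82*q^3 + 8.05*q^2 + 1.12*q - 0.6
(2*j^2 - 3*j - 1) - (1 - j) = 2*j^2 - 2*j - 2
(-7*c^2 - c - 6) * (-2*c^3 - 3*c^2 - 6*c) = 14*c^5 + 23*c^4 + 57*c^3 + 24*c^2 + 36*c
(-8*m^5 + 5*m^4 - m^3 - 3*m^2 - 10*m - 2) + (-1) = -8*m^5 + 5*m^4 - m^3 - 3*m^2 - 10*m - 3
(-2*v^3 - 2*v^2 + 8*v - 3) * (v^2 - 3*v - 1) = -2*v^5 + 4*v^4 + 16*v^3 - 25*v^2 + v + 3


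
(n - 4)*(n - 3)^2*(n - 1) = n^4 - 11*n^3 + 43*n^2 - 69*n + 36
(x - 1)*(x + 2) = x^2 + x - 2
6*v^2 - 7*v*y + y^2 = (-6*v + y)*(-v + y)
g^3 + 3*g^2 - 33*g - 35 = (g - 5)*(g + 1)*(g + 7)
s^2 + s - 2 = (s - 1)*(s + 2)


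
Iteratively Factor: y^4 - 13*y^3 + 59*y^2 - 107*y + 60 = (y - 5)*(y^3 - 8*y^2 + 19*y - 12) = (y - 5)*(y - 1)*(y^2 - 7*y + 12) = (y - 5)*(y - 3)*(y - 1)*(y - 4)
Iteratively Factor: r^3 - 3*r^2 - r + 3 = (r - 1)*(r^2 - 2*r - 3) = (r - 3)*(r - 1)*(r + 1)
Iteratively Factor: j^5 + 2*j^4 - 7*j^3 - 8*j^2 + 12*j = (j - 2)*(j^4 + 4*j^3 + j^2 - 6*j) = (j - 2)*(j + 3)*(j^3 + j^2 - 2*j) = (j - 2)*(j - 1)*(j + 3)*(j^2 + 2*j) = j*(j - 2)*(j - 1)*(j + 3)*(j + 2)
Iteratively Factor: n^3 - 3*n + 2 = (n - 1)*(n^2 + n - 2) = (n - 1)^2*(n + 2)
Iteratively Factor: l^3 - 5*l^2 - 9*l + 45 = (l + 3)*(l^2 - 8*l + 15) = (l - 3)*(l + 3)*(l - 5)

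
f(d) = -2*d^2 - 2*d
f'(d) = -4*d - 2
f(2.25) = -14.62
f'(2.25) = -11.00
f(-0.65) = 0.46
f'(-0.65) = 0.60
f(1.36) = -6.42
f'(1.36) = -7.44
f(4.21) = -43.87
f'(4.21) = -18.84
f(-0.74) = 0.38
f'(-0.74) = 0.96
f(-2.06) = -4.37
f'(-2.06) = 6.24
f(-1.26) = -0.66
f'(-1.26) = 3.04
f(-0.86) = 0.24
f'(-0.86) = 1.44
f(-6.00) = -60.00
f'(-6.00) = 22.00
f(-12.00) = -264.00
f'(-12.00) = 46.00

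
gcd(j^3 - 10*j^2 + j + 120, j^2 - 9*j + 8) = j - 8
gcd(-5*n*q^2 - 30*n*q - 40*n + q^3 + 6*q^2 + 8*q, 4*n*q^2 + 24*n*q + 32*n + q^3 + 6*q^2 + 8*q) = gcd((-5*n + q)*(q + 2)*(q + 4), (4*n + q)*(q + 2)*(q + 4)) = q^2 + 6*q + 8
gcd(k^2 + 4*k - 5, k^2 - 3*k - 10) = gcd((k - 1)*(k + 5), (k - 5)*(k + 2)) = 1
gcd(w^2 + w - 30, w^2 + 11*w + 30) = w + 6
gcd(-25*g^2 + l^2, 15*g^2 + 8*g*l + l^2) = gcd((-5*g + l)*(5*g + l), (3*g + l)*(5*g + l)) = 5*g + l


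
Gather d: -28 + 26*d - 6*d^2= -6*d^2 + 26*d - 28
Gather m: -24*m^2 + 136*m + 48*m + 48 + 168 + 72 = -24*m^2 + 184*m + 288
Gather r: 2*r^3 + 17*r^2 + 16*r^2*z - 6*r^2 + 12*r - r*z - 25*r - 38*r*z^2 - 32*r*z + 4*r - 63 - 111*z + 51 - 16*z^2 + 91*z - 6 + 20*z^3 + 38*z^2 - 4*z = 2*r^3 + r^2*(16*z + 11) + r*(-38*z^2 - 33*z - 9) + 20*z^3 + 22*z^2 - 24*z - 18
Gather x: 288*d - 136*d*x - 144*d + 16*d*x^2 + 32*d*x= 16*d*x^2 - 104*d*x + 144*d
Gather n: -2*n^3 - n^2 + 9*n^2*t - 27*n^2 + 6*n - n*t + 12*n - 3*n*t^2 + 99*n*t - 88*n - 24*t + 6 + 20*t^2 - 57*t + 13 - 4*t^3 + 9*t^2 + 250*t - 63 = -2*n^3 + n^2*(9*t - 28) + n*(-3*t^2 + 98*t - 70) - 4*t^3 + 29*t^2 + 169*t - 44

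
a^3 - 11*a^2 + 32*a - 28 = (a - 7)*(a - 2)^2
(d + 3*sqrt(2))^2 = d^2 + 6*sqrt(2)*d + 18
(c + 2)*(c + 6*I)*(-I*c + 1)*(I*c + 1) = c^4 + 2*c^3 + 6*I*c^3 + c^2 + 12*I*c^2 + 2*c + 6*I*c + 12*I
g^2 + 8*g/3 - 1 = (g - 1/3)*(g + 3)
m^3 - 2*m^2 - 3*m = m*(m - 3)*(m + 1)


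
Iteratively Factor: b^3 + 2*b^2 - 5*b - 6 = (b + 3)*(b^2 - b - 2) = (b - 2)*(b + 3)*(b + 1)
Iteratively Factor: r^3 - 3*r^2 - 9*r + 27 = (r - 3)*(r^2 - 9) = (r - 3)^2*(r + 3)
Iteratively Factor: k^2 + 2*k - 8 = (k - 2)*(k + 4)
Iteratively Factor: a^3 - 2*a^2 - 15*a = (a - 5)*(a^2 + 3*a) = a*(a - 5)*(a + 3)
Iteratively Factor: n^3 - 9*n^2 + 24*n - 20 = (n - 2)*(n^2 - 7*n + 10) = (n - 5)*(n - 2)*(n - 2)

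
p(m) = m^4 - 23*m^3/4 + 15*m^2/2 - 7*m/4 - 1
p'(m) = 4*m^3 - 69*m^2/4 + 15*m - 7/4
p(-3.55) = 515.80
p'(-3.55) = -451.35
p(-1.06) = 17.39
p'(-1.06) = -41.80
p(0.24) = -1.06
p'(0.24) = 0.91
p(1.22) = -0.20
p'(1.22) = -1.86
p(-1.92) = 84.30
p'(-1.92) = -122.45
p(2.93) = -12.67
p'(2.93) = -5.27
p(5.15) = 106.95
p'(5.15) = 164.35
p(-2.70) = 224.72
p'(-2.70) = -246.73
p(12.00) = 11858.00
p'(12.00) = 4606.25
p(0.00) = -1.00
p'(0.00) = -1.75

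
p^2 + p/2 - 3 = (p - 3/2)*(p + 2)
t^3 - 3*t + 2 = (t - 1)^2*(t + 2)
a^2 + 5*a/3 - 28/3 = (a - 7/3)*(a + 4)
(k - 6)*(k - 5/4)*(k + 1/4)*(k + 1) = k^4 - 6*k^3 - 21*k^2/16 + 121*k/16 + 15/8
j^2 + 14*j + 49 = (j + 7)^2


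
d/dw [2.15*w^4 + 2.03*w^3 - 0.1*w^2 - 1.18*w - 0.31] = 8.6*w^3 + 6.09*w^2 - 0.2*w - 1.18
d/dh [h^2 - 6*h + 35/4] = 2*h - 6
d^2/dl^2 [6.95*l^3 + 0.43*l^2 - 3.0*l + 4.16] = 41.7*l + 0.86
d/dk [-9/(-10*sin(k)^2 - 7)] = -90*sin(2*k)/(5*cos(2*k) - 12)^2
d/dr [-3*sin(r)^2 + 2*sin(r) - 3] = 2*(1 - 3*sin(r))*cos(r)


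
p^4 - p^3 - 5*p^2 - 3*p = p*(p - 3)*(p + 1)^2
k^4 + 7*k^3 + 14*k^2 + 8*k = k*(k + 1)*(k + 2)*(k + 4)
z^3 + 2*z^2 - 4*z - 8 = (z - 2)*(z + 2)^2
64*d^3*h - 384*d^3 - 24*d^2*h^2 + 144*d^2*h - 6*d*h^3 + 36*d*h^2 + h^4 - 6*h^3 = (-8*d + h)*(-2*d + h)*(4*d + h)*(h - 6)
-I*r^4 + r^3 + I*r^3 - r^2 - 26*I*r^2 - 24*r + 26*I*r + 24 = (r - 4*I)*(r - I)*(r + 6*I)*(-I*r + I)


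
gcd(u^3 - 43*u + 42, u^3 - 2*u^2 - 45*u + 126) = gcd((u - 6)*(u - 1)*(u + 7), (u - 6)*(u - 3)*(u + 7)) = u^2 + u - 42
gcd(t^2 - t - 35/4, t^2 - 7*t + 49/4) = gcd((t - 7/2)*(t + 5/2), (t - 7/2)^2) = t - 7/2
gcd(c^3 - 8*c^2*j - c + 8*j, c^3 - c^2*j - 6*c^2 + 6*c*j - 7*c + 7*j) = c + 1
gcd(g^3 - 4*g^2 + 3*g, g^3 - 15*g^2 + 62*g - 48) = g - 1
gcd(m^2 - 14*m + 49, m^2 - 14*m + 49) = m^2 - 14*m + 49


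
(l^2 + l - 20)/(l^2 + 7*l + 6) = (l^2 + l - 20)/(l^2 + 7*l + 6)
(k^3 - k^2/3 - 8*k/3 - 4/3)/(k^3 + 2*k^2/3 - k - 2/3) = (k - 2)/(k - 1)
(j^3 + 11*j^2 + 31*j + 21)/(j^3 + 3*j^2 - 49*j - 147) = (j + 1)/(j - 7)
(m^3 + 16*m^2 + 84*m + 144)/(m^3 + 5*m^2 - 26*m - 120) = (m + 6)/(m - 5)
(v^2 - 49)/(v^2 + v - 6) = (v^2 - 49)/(v^2 + v - 6)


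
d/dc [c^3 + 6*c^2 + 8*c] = 3*c^2 + 12*c + 8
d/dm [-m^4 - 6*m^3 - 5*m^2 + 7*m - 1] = -4*m^3 - 18*m^2 - 10*m + 7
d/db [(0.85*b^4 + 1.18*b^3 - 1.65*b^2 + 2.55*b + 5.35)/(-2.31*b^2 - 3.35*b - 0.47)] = (-3.927*b^5 - 11.2683*b^4 - 9.504*b^3 + 9.7542*b^2 + 26.268*b + 16.724)/(5.3361*b^4 + 15.477*b^3 + 13.3939*b^2 + 3.149*b + 0.2209)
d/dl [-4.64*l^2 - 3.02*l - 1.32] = -9.28*l - 3.02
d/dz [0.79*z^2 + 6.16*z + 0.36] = 1.58*z + 6.16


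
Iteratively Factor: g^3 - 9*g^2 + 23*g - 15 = (g - 1)*(g^2 - 8*g + 15) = (g - 3)*(g - 1)*(g - 5)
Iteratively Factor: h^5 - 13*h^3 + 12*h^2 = (h)*(h^4 - 13*h^2 + 12*h) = h*(h + 4)*(h^3 - 4*h^2 + 3*h) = h^2*(h + 4)*(h^2 - 4*h + 3) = h^2*(h - 1)*(h + 4)*(h - 3)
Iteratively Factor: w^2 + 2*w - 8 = (w + 4)*(w - 2)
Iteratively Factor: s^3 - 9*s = (s - 3)*(s^2 + 3*s) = (s - 3)*(s + 3)*(s)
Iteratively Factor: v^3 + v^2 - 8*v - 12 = (v + 2)*(v^2 - v - 6) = (v + 2)^2*(v - 3)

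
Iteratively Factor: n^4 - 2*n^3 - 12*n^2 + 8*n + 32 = (n + 2)*(n^3 - 4*n^2 - 4*n + 16) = (n - 2)*(n + 2)*(n^2 - 2*n - 8) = (n - 4)*(n - 2)*(n + 2)*(n + 2)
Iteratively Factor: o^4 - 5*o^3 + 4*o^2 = (o)*(o^3 - 5*o^2 + 4*o) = o^2*(o^2 - 5*o + 4) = o^2*(o - 4)*(o - 1)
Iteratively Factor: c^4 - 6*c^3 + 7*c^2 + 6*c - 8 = (c + 1)*(c^3 - 7*c^2 + 14*c - 8) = (c - 4)*(c + 1)*(c^2 - 3*c + 2) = (c - 4)*(c - 1)*(c + 1)*(c - 2)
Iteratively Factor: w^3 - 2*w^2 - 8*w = (w - 4)*(w^2 + 2*w) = w*(w - 4)*(w + 2)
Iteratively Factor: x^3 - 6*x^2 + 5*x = (x)*(x^2 - 6*x + 5) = x*(x - 5)*(x - 1)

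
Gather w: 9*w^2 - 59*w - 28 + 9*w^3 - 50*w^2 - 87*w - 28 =9*w^3 - 41*w^2 - 146*w - 56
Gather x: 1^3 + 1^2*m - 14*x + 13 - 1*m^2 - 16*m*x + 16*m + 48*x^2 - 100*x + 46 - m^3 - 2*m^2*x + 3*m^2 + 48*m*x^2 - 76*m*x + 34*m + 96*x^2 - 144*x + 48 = -m^3 + 2*m^2 + 51*m + x^2*(48*m + 144) + x*(-2*m^2 - 92*m - 258) + 108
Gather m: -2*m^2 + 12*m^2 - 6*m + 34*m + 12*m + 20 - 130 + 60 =10*m^2 + 40*m - 50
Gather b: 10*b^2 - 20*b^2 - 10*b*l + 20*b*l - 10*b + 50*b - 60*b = -10*b^2 + b*(10*l - 20)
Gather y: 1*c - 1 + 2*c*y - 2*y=c + y*(2*c - 2) - 1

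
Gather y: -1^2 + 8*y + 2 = 8*y + 1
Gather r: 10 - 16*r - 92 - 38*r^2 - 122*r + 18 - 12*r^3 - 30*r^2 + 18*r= -12*r^3 - 68*r^2 - 120*r - 64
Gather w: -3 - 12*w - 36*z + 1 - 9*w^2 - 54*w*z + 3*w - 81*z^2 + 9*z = -9*w^2 + w*(-54*z - 9) - 81*z^2 - 27*z - 2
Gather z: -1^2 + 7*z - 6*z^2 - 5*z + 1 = -6*z^2 + 2*z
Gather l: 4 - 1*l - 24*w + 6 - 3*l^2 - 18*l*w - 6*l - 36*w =-3*l^2 + l*(-18*w - 7) - 60*w + 10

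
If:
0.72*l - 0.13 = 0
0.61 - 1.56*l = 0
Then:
No Solution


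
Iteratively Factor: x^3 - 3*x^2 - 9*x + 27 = (x - 3)*(x^2 - 9) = (x - 3)*(x + 3)*(x - 3)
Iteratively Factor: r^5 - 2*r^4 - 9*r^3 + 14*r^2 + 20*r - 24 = (r + 2)*(r^4 - 4*r^3 - r^2 + 16*r - 12) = (r + 2)^2*(r^3 - 6*r^2 + 11*r - 6) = (r - 1)*(r + 2)^2*(r^2 - 5*r + 6) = (r - 2)*(r - 1)*(r + 2)^2*(r - 3)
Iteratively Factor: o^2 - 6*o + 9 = (o - 3)*(o - 3)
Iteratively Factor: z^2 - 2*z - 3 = (z - 3)*(z + 1)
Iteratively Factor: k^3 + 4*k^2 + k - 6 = (k - 1)*(k^2 + 5*k + 6) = (k - 1)*(k + 3)*(k + 2)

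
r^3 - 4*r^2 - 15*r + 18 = (r - 6)*(r - 1)*(r + 3)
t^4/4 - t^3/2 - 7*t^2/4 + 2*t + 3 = (t/4 + 1/2)*(t - 3)*(t - 2)*(t + 1)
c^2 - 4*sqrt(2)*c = c*(c - 4*sqrt(2))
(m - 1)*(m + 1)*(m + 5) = m^3 + 5*m^2 - m - 5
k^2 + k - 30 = (k - 5)*(k + 6)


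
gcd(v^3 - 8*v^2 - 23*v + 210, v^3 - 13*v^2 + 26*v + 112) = v - 7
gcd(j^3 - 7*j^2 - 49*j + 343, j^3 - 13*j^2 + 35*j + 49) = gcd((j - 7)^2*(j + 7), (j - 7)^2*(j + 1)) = j^2 - 14*j + 49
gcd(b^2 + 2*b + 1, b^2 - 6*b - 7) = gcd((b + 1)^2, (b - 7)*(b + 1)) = b + 1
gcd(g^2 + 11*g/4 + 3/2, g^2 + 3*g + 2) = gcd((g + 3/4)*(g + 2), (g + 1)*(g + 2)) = g + 2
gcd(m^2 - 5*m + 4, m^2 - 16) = m - 4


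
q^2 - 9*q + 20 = (q - 5)*(q - 4)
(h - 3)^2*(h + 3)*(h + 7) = h^4 + 4*h^3 - 30*h^2 - 36*h + 189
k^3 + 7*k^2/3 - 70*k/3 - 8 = (k - 4)*(k + 1/3)*(k + 6)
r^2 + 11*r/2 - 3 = (r - 1/2)*(r + 6)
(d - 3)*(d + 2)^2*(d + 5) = d^4 + 6*d^3 - 3*d^2 - 52*d - 60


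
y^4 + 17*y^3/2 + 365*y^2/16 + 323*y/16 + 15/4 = (y + 1/4)*(y + 5/4)*(y + 3)*(y + 4)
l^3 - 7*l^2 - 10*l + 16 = (l - 8)*(l - 1)*(l + 2)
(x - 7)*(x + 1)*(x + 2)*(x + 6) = x^4 + 2*x^3 - 43*x^2 - 128*x - 84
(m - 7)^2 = m^2 - 14*m + 49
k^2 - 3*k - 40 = (k - 8)*(k + 5)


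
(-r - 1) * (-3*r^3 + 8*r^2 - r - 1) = 3*r^4 - 5*r^3 - 7*r^2 + 2*r + 1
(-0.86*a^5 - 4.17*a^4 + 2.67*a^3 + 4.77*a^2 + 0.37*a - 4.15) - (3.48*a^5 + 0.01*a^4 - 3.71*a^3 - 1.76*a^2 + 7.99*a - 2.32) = -4.34*a^5 - 4.18*a^4 + 6.38*a^3 + 6.53*a^2 - 7.62*a - 1.83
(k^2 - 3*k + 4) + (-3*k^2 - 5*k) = -2*k^2 - 8*k + 4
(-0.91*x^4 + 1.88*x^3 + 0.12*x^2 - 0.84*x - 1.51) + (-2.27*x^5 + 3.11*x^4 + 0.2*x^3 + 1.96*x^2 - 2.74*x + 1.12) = -2.27*x^5 + 2.2*x^4 + 2.08*x^3 + 2.08*x^2 - 3.58*x - 0.39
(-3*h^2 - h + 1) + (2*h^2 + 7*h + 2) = -h^2 + 6*h + 3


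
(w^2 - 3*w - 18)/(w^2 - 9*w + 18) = (w + 3)/(w - 3)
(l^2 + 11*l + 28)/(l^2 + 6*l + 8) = (l + 7)/(l + 2)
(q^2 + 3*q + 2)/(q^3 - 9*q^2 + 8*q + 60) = (q + 1)/(q^2 - 11*q + 30)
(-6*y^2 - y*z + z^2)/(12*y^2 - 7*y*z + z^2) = (-2*y - z)/(4*y - z)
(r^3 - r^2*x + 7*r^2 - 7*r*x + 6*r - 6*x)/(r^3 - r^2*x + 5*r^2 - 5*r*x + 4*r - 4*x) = (r + 6)/(r + 4)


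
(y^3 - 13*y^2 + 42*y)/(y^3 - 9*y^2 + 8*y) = (y^2 - 13*y + 42)/(y^2 - 9*y + 8)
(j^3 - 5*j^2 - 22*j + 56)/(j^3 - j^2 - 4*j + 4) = (j^2 - 3*j - 28)/(j^2 + j - 2)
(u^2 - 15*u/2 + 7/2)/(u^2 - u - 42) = (u - 1/2)/(u + 6)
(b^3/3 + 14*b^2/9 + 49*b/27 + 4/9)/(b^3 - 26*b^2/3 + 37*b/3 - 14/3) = (9*b^3 + 42*b^2 + 49*b + 12)/(9*(3*b^3 - 26*b^2 + 37*b - 14))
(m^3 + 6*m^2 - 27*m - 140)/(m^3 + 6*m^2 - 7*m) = (m^2 - m - 20)/(m*(m - 1))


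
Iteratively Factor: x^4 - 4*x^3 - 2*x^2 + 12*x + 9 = (x - 3)*(x^3 - x^2 - 5*x - 3) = (x - 3)*(x + 1)*(x^2 - 2*x - 3) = (x - 3)*(x + 1)^2*(x - 3)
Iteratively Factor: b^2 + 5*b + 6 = (b + 3)*(b + 2)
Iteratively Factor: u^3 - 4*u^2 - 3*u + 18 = (u + 2)*(u^2 - 6*u + 9) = (u - 3)*(u + 2)*(u - 3)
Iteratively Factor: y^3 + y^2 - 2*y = (y)*(y^2 + y - 2) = y*(y + 2)*(y - 1)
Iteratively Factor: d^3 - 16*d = (d - 4)*(d^2 + 4*d) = d*(d - 4)*(d + 4)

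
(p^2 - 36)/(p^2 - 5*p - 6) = (p + 6)/(p + 1)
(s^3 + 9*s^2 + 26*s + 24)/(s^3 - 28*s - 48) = (s + 3)/(s - 6)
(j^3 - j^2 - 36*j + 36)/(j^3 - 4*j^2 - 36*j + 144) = (j - 1)/(j - 4)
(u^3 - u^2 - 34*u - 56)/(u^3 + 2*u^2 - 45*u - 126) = (u^2 + 6*u + 8)/(u^2 + 9*u + 18)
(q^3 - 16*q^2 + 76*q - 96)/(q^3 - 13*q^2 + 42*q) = (q^2 - 10*q + 16)/(q*(q - 7))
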